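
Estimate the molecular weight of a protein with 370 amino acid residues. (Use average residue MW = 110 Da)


MW = n_residues * 110 Da
MW = 370 * 110
MW = 40700 Da

40700 Da


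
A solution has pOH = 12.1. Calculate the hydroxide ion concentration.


[OH-] = 10^(-pOH)
[OH-] = 10^(-12.1)
[OH-] = 7.943e-13 M

7.943e-13 M


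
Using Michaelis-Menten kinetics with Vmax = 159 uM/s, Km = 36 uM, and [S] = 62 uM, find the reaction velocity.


v = Vmax * [S] / (Km + [S])
v = 159 * 62 / (36 + 62)
v = 100.5918 uM/s

100.5918 uM/s


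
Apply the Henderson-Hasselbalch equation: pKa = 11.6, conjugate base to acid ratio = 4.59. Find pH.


pH = pKa + log10([A-]/[HA])
pH = 11.6 + log10(4.59)
pH = 12.2618

12.2618


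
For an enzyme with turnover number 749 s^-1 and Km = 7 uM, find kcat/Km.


Catalytic efficiency = kcat / Km
= 749 / 7
= 107.0 uM^-1*s^-1

107.0 uM^-1*s^-1


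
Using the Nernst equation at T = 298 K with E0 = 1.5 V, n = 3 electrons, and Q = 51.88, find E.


E = E0 - (RT/nF) * ln(Q)
E = 1.5 - (8.314 * 298 / (3 * 96485)) * ln(51.88)
E = 1.4662 V

1.4662 V


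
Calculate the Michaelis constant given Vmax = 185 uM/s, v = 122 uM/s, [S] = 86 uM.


Km = [S] * (Vmax - v) / v
Km = 86 * (185 - 122) / 122
Km = 44.4098 uM

44.4098 uM


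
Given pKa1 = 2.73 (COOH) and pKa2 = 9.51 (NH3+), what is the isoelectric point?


pI = (pKa1 + pKa2) / 2
pI = (2.73 + 9.51) / 2
pI = 6.12

6.12


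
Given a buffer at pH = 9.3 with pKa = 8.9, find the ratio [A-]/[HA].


[A-]/[HA] = 10^(pH - pKa)
= 10^(9.3 - 8.9)
= 2.5119

2.5119


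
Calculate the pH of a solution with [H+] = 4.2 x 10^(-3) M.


pH = -log10([H+])
pH = -log10(4.2 x 10^(-3))
pH = 2.3768

2.3768


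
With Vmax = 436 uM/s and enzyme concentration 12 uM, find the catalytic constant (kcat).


kcat = Vmax / [E]t
kcat = 436 / 12
kcat = 36.3333 s^-1

36.3333 s^-1


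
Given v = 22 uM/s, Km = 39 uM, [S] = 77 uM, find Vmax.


Vmax = v * (Km + [S]) / [S]
Vmax = 22 * (39 + 77) / 77
Vmax = 33.1429 uM/s

33.1429 uM/s


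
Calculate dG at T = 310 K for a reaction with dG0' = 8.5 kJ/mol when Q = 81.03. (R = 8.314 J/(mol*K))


dG = dG0' + RT * ln(Q) / 1000
dG = 8.5 + 8.314 * 310 * ln(81.03) / 1000
dG = 19.8269 kJ/mol

19.8269 kJ/mol


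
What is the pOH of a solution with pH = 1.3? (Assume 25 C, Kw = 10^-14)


pOH = 14 - pH
pOH = 14 - 1.3
pOH = 12.7

12.7


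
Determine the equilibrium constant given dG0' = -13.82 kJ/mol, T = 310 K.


Keq = exp(-dG0 * 1000 / (R * T))
Keq = exp(-(-13.82) * 1000 / (8.314 * 310))
Keq = 213.1759

213.1759


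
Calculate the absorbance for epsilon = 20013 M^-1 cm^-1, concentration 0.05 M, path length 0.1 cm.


A = epsilon * c * l
A = 20013 * 0.05 * 0.1
A = 100.065

100.065


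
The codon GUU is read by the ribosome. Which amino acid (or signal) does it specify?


Standard genetic code lookup.
Codon GUU -> Val

Val


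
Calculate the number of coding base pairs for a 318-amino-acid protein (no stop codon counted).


Each amino acid = 1 codon = 3 bp
bp = 318 * 3 = 954 bp

954 bp


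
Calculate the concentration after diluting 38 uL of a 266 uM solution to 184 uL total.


C2 = C1 * V1 / V2
C2 = 266 * 38 / 184
C2 = 54.9348 uM

54.9348 uM


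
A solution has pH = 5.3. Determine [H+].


[H+] = 10^(-pH)
[H+] = 10^(-5.3)
[H+] = 5.012e-06 M

5.012e-06 M


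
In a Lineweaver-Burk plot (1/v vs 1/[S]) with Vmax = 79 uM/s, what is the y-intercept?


y-intercept = 1/Vmax
= 1/79
= 0.0127 s/uM

0.0127 s/uM


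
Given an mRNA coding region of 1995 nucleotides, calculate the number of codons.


codons = nucleotides / 3
codons = 1995 / 3 = 665

665


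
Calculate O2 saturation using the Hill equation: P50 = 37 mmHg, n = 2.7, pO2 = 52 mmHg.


Y = pO2^n / (P50^n + pO2^n)
Y = 52^2.7 / (37^2.7 + 52^2.7)
Y = 71.48%

71.48%


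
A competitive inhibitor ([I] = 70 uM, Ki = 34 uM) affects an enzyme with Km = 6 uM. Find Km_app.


Km_app = Km * (1 + [I]/Ki)
Km_app = 6 * (1 + 70/34)
Km_app = 18.3529 uM

18.3529 uM


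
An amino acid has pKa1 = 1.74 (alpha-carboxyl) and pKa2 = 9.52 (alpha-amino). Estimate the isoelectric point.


pI = (pKa1 + pKa2) / 2
pI = (1.74 + 9.52) / 2
pI = 5.63

5.63


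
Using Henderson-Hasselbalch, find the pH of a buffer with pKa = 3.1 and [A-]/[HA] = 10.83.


pH = pKa + log10([A-]/[HA])
pH = 3.1 + log10(10.83)
pH = 4.1346

4.1346


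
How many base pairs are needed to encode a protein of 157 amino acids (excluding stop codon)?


Each amino acid = 1 codon = 3 bp
bp = 157 * 3 = 471 bp

471 bp


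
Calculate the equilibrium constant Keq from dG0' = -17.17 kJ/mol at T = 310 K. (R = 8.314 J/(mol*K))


Keq = exp(-dG0 * 1000 / (R * T))
Keq = exp(-(-17.17) * 1000 / (8.314 * 310))
Keq = 782.0411

782.0411


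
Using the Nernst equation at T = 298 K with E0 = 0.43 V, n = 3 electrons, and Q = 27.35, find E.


E = E0 - (RT/nF) * ln(Q)
E = 0.43 - (8.314 * 298 / (3 * 96485)) * ln(27.35)
E = 0.4017 V

0.4017 V


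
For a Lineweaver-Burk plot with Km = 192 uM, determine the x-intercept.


x-intercept = -1/Km
= -1/192
= -0.0052 1/uM

-0.0052 1/uM


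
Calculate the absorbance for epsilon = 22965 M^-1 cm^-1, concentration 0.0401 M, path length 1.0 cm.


A = epsilon * c * l
A = 22965 * 0.0401 * 1.0
A = 920.8965

920.8965


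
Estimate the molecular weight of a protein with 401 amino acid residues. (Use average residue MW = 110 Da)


MW = n_residues * 110 Da
MW = 401 * 110
MW = 44110 Da

44110 Da


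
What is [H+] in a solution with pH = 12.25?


[H+] = 10^(-pH)
[H+] = 10^(-12.25)
[H+] = 5.623e-13 M

5.623e-13 M


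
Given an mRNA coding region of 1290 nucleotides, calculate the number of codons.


codons = nucleotides / 3
codons = 1290 / 3 = 430

430


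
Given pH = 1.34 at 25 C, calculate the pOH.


pOH = 14 - pH
pOH = 14 - 1.34
pOH = 12.66

12.66


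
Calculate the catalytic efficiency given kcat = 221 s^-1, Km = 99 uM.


Catalytic efficiency = kcat / Km
= 221 / 99
= 2.2323 uM^-1*s^-1

2.2323 uM^-1*s^-1


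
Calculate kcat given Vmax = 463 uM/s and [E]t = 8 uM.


kcat = Vmax / [E]t
kcat = 463 / 8
kcat = 57.875 s^-1

57.875 s^-1


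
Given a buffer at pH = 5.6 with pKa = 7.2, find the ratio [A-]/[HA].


[A-]/[HA] = 10^(pH - pKa)
= 10^(5.6 - 7.2)
= 0.0251

0.0251


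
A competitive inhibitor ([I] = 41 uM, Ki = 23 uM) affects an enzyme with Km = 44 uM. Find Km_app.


Km_app = Km * (1 + [I]/Ki)
Km_app = 44 * (1 + 41/23)
Km_app = 122.4348 uM

122.4348 uM


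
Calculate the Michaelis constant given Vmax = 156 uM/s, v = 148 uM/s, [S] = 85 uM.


Km = [S] * (Vmax - v) / v
Km = 85 * (156 - 148) / 148
Km = 4.5946 uM

4.5946 uM


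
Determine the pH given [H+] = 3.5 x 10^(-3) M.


pH = -log10([H+])
pH = -log10(3.5 x 10^(-3))
pH = 2.4559

2.4559


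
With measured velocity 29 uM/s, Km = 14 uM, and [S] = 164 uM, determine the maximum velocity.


Vmax = v * (Km + [S]) / [S]
Vmax = 29 * (14 + 164) / 164
Vmax = 31.4756 uM/s

31.4756 uM/s


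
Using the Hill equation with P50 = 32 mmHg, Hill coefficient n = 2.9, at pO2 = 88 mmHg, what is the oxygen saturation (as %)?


Y = pO2^n / (P50^n + pO2^n)
Y = 88^2.9 / (32^2.9 + 88^2.9)
Y = 94.95%

94.95%


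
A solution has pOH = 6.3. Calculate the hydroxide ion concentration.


[OH-] = 10^(-pOH)
[OH-] = 10^(-6.3)
[OH-] = 5.012e-07 M

5.012e-07 M


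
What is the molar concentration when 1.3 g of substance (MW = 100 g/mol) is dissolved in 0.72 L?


C = (mass / MW) / volume
C = (1.3 / 100) / 0.72
C = 0.0181 M

0.0181 M


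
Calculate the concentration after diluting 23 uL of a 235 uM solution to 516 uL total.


C2 = C1 * V1 / V2
C2 = 235 * 23 / 516
C2 = 10.4748 uM

10.4748 uM


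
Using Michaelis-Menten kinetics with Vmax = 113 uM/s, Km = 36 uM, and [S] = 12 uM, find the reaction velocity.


v = Vmax * [S] / (Km + [S])
v = 113 * 12 / (36 + 12)
v = 28.25 uM/s

28.25 uM/s


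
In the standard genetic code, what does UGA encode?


Standard genetic code lookup.
Codon UGA -> Stop

Stop


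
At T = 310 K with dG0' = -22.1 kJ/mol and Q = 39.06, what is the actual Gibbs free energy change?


dG = dG0' + RT * ln(Q) / 1000
dG = -22.1 + 8.314 * 310 * ln(39.06) / 1000
dG = -12.6538 kJ/mol

-12.6538 kJ/mol


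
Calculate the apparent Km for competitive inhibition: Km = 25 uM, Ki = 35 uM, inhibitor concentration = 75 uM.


Km_app = Km * (1 + [I]/Ki)
Km_app = 25 * (1 + 75/35)
Km_app = 78.5714 uM

78.5714 uM


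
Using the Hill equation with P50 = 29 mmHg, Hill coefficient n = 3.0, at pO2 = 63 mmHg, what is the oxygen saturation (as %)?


Y = pO2^n / (P50^n + pO2^n)
Y = 63^3.0 / (29^3.0 + 63^3.0)
Y = 91.11%

91.11%


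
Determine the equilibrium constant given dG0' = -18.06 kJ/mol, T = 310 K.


Keq = exp(-dG0 * 1000 / (R * T))
Keq = exp(-(-18.06) * 1000 / (8.314 * 310))
Keq = 1104.5845

1104.5845


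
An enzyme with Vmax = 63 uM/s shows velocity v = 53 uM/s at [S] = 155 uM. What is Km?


Km = [S] * (Vmax - v) / v
Km = 155 * (63 - 53) / 53
Km = 29.2453 uM

29.2453 uM


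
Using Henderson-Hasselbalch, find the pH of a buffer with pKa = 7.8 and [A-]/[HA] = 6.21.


pH = pKa + log10([A-]/[HA])
pH = 7.8 + log10(6.21)
pH = 8.5931

8.5931


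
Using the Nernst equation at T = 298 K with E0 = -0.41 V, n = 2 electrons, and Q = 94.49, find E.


E = E0 - (RT/nF) * ln(Q)
E = -0.41 - (8.314 * 298 / (2 * 96485)) * ln(94.49)
E = -0.4684 V

-0.4684 V


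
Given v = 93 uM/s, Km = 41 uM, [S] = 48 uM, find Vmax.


Vmax = v * (Km + [S]) / [S]
Vmax = 93 * (41 + 48) / 48
Vmax = 172.4375 uM/s

172.4375 uM/s


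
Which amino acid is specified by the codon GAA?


Standard genetic code lookup.
Codon GAA -> Glu

Glu


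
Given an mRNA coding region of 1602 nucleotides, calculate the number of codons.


codons = nucleotides / 3
codons = 1602 / 3 = 534

534


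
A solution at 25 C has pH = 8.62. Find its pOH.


pOH = 14 - pH
pOH = 14 - 8.62
pOH = 5.38

5.38


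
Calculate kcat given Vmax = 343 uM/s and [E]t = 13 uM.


kcat = Vmax / [E]t
kcat = 343 / 13
kcat = 26.3846 s^-1

26.3846 s^-1


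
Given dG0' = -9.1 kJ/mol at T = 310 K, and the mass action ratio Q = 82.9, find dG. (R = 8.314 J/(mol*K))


dG = dG0' + RT * ln(Q) / 1000
dG = -9.1 + 8.314 * 310 * ln(82.9) / 1000
dG = 2.2857 kJ/mol

2.2857 kJ/mol


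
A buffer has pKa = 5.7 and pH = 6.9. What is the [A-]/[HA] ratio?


[A-]/[HA] = 10^(pH - pKa)
= 10^(6.9 - 5.7)
= 15.8489

15.8489


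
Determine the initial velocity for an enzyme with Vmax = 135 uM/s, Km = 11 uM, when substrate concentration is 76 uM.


v = Vmax * [S] / (Km + [S])
v = 135 * 76 / (11 + 76)
v = 117.931 uM/s

117.931 uM/s


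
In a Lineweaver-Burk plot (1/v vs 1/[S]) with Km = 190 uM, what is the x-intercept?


x-intercept = -1/Km
= -1/190
= -0.0053 1/uM

-0.0053 1/uM


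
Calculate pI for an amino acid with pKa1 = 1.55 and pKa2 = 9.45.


pI = (pKa1 + pKa2) / 2
pI = (1.55 + 9.45) / 2
pI = 5.5

5.5


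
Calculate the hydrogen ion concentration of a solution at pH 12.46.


[H+] = 10^(-pH)
[H+] = 10^(-12.46)
[H+] = 3.467e-13 M

3.467e-13 M


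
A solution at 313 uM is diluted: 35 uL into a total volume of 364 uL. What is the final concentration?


C2 = C1 * V1 / V2
C2 = 313 * 35 / 364
C2 = 30.0962 uM

30.0962 uM


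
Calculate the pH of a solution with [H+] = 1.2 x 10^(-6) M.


pH = -log10([H+])
pH = -log10(1.2 x 10^(-6))
pH = 5.9208

5.9208


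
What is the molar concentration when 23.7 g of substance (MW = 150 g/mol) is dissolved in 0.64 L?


C = (mass / MW) / volume
C = (23.7 / 150) / 0.64
C = 0.2469 M

0.2469 M


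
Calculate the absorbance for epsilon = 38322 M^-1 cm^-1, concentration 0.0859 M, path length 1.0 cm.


A = epsilon * c * l
A = 38322 * 0.0859 * 1.0
A = 3291.8598

3291.8598


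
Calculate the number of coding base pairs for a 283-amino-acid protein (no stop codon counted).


Each amino acid = 1 codon = 3 bp
bp = 283 * 3 = 849 bp

849 bp


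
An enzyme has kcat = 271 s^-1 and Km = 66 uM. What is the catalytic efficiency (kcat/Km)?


Catalytic efficiency = kcat / Km
= 271 / 66
= 4.1061 uM^-1*s^-1

4.1061 uM^-1*s^-1


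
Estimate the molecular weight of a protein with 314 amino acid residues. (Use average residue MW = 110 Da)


MW = n_residues * 110 Da
MW = 314 * 110
MW = 34540 Da

34540 Da


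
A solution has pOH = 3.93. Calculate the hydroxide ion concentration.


[OH-] = 10^(-pOH)
[OH-] = 10^(-3.93)
[OH-] = 1.175e-04 M

1.175e-04 M


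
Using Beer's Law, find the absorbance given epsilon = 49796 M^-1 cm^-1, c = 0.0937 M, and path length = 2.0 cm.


A = epsilon * c * l
A = 49796 * 0.0937 * 2.0
A = 9331.7704

9331.7704


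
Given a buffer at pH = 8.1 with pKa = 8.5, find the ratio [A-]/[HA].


[A-]/[HA] = 10^(pH - pKa)
= 10^(8.1 - 8.5)
= 0.3981

0.3981


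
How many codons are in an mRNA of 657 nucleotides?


codons = nucleotides / 3
codons = 657 / 3 = 219

219


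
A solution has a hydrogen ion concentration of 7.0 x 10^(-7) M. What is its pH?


pH = -log10([H+])
pH = -log10(7.0 x 10^(-7))
pH = 6.1549

6.1549


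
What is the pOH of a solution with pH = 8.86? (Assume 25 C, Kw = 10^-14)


pOH = 14 - pH
pOH = 14 - 8.86
pOH = 5.14

5.14


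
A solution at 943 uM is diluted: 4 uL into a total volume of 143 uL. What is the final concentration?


C2 = C1 * V1 / V2
C2 = 943 * 4 / 143
C2 = 26.3776 uM

26.3776 uM


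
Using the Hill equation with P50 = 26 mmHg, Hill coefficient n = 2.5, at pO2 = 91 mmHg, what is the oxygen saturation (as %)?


Y = pO2^n / (P50^n + pO2^n)
Y = 91^2.5 / (26^2.5 + 91^2.5)
Y = 95.82%

95.82%


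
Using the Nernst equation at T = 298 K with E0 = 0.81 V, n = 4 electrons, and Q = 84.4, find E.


E = E0 - (RT/nF) * ln(Q)
E = 0.81 - (8.314 * 298 / (4 * 96485)) * ln(84.4)
E = 0.7815 V

0.7815 V


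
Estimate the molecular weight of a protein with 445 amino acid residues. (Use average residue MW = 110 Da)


MW = n_residues * 110 Da
MW = 445 * 110
MW = 48950 Da

48950 Da


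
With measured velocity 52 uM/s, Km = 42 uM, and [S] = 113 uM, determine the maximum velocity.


Vmax = v * (Km + [S]) / [S]
Vmax = 52 * (42 + 113) / 113
Vmax = 71.3274 uM/s

71.3274 uM/s


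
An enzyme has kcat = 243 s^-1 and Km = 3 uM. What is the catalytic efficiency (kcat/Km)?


Catalytic efficiency = kcat / Km
= 243 / 3
= 81.0 uM^-1*s^-1

81.0 uM^-1*s^-1


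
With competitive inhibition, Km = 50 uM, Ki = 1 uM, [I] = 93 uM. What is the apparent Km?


Km_app = Km * (1 + [I]/Ki)
Km_app = 50 * (1 + 93/1)
Km_app = 4700.0 uM

4700.0 uM


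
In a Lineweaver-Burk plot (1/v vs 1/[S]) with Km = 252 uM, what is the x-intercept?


x-intercept = -1/Km
= -1/252
= -0.004 1/uM

-0.004 1/uM


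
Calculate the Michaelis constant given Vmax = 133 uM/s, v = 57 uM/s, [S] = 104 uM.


Km = [S] * (Vmax - v) / v
Km = 104 * (133 - 57) / 57
Km = 138.6667 uM

138.6667 uM


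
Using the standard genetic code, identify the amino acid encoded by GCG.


Standard genetic code lookup.
Codon GCG -> Ala

Ala


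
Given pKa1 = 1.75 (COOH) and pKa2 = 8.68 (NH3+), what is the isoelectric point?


pI = (pKa1 + pKa2) / 2
pI = (1.75 + 8.68) / 2
pI = 5.215

5.215


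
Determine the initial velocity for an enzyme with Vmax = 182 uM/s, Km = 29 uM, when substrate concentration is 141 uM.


v = Vmax * [S] / (Km + [S])
v = 182 * 141 / (29 + 141)
v = 150.9529 uM/s

150.9529 uM/s


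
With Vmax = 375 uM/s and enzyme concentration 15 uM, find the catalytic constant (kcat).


kcat = Vmax / [E]t
kcat = 375 / 15
kcat = 25.0 s^-1

25.0 s^-1


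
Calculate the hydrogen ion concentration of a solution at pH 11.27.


[H+] = 10^(-pH)
[H+] = 10^(-11.27)
[H+] = 5.370e-12 M

5.370e-12 M


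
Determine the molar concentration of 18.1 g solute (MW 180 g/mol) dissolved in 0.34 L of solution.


C = (mass / MW) / volume
C = (18.1 / 180) / 0.34
C = 0.2958 M

0.2958 M


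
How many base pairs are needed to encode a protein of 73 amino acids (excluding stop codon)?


Each amino acid = 1 codon = 3 bp
bp = 73 * 3 = 219 bp

219 bp


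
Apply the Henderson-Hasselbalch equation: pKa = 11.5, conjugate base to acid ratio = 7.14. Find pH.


pH = pKa + log10([A-]/[HA])
pH = 11.5 + log10(7.14)
pH = 12.3537

12.3537


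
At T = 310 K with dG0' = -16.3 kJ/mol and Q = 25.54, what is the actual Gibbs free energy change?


dG = dG0' + RT * ln(Q) / 1000
dG = -16.3 + 8.314 * 310 * ln(25.54) / 1000
dG = -7.9488 kJ/mol

-7.9488 kJ/mol


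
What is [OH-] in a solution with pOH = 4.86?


[OH-] = 10^(-pOH)
[OH-] = 10^(-4.86)
[OH-] = 1.380e-05 M

1.380e-05 M


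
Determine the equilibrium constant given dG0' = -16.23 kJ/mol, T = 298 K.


Keq = exp(-dG0 * 1000 / (R * T))
Keq = exp(-(-16.23) * 1000 / (8.314 * 298))
Keq = 699.7816

699.7816


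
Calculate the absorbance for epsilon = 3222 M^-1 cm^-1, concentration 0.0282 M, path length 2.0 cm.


A = epsilon * c * l
A = 3222 * 0.0282 * 2.0
A = 181.7208

181.7208


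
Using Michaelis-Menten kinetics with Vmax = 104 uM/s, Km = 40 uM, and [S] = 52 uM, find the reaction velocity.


v = Vmax * [S] / (Km + [S])
v = 104 * 52 / (40 + 52)
v = 58.7826 uM/s

58.7826 uM/s


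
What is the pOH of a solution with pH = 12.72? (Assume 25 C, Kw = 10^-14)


pOH = 14 - pH
pOH = 14 - 12.72
pOH = 1.28

1.28


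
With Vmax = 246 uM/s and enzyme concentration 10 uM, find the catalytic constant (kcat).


kcat = Vmax / [E]t
kcat = 246 / 10
kcat = 24.6 s^-1

24.6 s^-1


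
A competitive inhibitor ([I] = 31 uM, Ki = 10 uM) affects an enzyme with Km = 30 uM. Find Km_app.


Km_app = Km * (1 + [I]/Ki)
Km_app = 30 * (1 + 31/10)
Km_app = 123.0 uM

123.0 uM


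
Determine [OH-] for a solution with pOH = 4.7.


[OH-] = 10^(-pOH)
[OH-] = 10^(-4.7)
[OH-] = 1.995e-05 M

1.995e-05 M


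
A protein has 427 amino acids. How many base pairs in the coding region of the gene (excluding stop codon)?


Each amino acid = 1 codon = 3 bp
bp = 427 * 3 = 1281 bp

1281 bp


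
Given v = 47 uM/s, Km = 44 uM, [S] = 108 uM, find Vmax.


Vmax = v * (Km + [S]) / [S]
Vmax = 47 * (44 + 108) / 108
Vmax = 66.1481 uM/s

66.1481 uM/s


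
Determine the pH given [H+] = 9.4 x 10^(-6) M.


pH = -log10([H+])
pH = -log10(9.4 x 10^(-6))
pH = 5.0269

5.0269


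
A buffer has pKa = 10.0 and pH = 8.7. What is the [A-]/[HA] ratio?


[A-]/[HA] = 10^(pH - pKa)
= 10^(8.7 - 10.0)
= 0.0501

0.0501


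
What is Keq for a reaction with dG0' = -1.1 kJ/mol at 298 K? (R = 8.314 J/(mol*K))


Keq = exp(-dG0 * 1000 / (R * T))
Keq = exp(-(-1.1) * 1000 / (8.314 * 298))
Keq = 1.5589

1.5589


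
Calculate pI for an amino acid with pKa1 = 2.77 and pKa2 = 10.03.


pI = (pKa1 + pKa2) / 2
pI = (2.77 + 10.03) / 2
pI = 6.4

6.4


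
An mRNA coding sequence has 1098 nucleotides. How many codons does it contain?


codons = nucleotides / 3
codons = 1098 / 3 = 366

366


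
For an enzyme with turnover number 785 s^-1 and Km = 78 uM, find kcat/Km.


Catalytic efficiency = kcat / Km
= 785 / 78
= 10.0641 uM^-1*s^-1

10.0641 uM^-1*s^-1


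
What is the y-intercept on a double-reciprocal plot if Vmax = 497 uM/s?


y-intercept = 1/Vmax
= 1/497
= 0.002 s/uM

0.002 s/uM


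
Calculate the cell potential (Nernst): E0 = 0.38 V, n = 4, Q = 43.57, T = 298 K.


E = E0 - (RT/nF) * ln(Q)
E = 0.38 - (8.314 * 298 / (4 * 96485)) * ln(43.57)
E = 0.3558 V

0.3558 V


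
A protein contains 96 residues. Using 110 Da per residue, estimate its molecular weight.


MW = n_residues * 110 Da
MW = 96 * 110
MW = 10560 Da

10560 Da


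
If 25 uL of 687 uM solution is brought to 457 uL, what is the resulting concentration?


C2 = C1 * V1 / V2
C2 = 687 * 25 / 457
C2 = 37.5821 uM

37.5821 uM


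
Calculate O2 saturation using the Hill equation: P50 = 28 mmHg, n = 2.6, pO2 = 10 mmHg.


Y = pO2^n / (P50^n + pO2^n)
Y = 10^2.6 / (28^2.6 + 10^2.6)
Y = 6.43%

6.43%


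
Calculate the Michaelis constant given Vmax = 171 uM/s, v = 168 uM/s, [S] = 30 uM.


Km = [S] * (Vmax - v) / v
Km = 30 * (171 - 168) / 168
Km = 0.5357 uM

0.5357 uM


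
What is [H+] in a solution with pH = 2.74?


[H+] = 10^(-pH)
[H+] = 10^(-2.74)
[H+] = 0.0018 M

0.0018 M


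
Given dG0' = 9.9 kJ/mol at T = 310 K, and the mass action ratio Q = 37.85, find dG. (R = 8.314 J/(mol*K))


dG = dG0' + RT * ln(Q) / 1000
dG = 9.9 + 8.314 * 310 * ln(37.85) / 1000
dG = 19.2651 kJ/mol

19.2651 kJ/mol


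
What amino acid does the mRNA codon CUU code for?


Standard genetic code lookup.
Codon CUU -> Leu

Leu


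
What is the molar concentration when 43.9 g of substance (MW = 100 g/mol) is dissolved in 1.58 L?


C = (mass / MW) / volume
C = (43.9 / 100) / 1.58
C = 0.2778 M

0.2778 M


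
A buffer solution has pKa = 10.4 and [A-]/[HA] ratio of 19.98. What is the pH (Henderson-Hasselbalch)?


pH = pKa + log10([A-]/[HA])
pH = 10.4 + log10(19.98)
pH = 11.7006

11.7006


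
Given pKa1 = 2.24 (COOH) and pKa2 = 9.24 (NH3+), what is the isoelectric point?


pI = (pKa1 + pKa2) / 2
pI = (2.24 + 9.24) / 2
pI = 5.74

5.74


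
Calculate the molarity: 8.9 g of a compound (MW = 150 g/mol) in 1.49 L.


C = (mass / MW) / volume
C = (8.9 / 150) / 1.49
C = 0.0398 M

0.0398 M


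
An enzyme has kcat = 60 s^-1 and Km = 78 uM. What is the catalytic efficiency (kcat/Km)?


Catalytic efficiency = kcat / Km
= 60 / 78
= 0.7692 uM^-1*s^-1

0.7692 uM^-1*s^-1


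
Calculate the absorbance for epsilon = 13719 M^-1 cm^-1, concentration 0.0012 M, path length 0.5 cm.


A = epsilon * c * l
A = 13719 * 0.0012 * 0.5
A = 8.2314

8.2314


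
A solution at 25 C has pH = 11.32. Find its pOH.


pOH = 14 - pH
pOH = 14 - 11.32
pOH = 2.68

2.68


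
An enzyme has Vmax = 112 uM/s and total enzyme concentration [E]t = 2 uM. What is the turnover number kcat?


kcat = Vmax / [E]t
kcat = 112 / 2
kcat = 56.0 s^-1

56.0 s^-1


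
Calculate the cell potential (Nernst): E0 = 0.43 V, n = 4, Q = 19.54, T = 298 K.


E = E0 - (RT/nF) * ln(Q)
E = 0.43 - (8.314 * 298 / (4 * 96485)) * ln(19.54)
E = 0.4109 V

0.4109 V


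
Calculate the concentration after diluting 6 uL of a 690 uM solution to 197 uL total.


C2 = C1 * V1 / V2
C2 = 690 * 6 / 197
C2 = 21.0152 uM

21.0152 uM


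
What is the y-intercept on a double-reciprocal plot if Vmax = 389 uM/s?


y-intercept = 1/Vmax
= 1/389
= 0.0026 s/uM

0.0026 s/uM


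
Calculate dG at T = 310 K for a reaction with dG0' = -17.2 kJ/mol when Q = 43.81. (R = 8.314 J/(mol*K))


dG = dG0' + RT * ln(Q) / 1000
dG = -17.2 + 8.314 * 310 * ln(43.81) / 1000
dG = -7.458 kJ/mol

-7.458 kJ/mol


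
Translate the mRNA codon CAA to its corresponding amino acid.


Standard genetic code lookup.
Codon CAA -> Gln

Gln


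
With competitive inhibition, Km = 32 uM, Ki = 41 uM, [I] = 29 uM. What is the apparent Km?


Km_app = Km * (1 + [I]/Ki)
Km_app = 32 * (1 + 29/41)
Km_app = 54.6341 uM

54.6341 uM


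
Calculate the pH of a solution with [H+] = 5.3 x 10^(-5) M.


pH = -log10([H+])
pH = -log10(5.3 x 10^(-5))
pH = 4.2757

4.2757


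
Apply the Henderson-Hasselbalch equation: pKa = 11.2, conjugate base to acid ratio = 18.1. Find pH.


pH = pKa + log10([A-]/[HA])
pH = 11.2 + log10(18.1)
pH = 12.4577

12.4577


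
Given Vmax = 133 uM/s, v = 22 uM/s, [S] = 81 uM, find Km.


Km = [S] * (Vmax - v) / v
Km = 81 * (133 - 22) / 22
Km = 408.6818 uM

408.6818 uM


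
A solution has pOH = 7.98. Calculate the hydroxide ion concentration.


[OH-] = 10^(-pOH)
[OH-] = 10^(-7.98)
[OH-] = 1.047e-08 M

1.047e-08 M


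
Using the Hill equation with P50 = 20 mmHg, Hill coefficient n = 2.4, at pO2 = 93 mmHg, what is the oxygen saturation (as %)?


Y = pO2^n / (P50^n + pO2^n)
Y = 93^2.4 / (20^2.4 + 93^2.4)
Y = 97.56%

97.56%


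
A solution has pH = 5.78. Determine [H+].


[H+] = 10^(-pH)
[H+] = 10^(-5.78)
[H+] = 1.660e-06 M

1.660e-06 M


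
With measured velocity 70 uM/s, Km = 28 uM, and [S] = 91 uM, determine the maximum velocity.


Vmax = v * (Km + [S]) / [S]
Vmax = 70 * (28 + 91) / 91
Vmax = 91.5385 uM/s

91.5385 uM/s


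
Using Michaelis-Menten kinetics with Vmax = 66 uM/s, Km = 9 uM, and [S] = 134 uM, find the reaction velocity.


v = Vmax * [S] / (Km + [S])
v = 66 * 134 / (9 + 134)
v = 61.8462 uM/s

61.8462 uM/s


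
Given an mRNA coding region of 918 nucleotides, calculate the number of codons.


codons = nucleotides / 3
codons = 918 / 3 = 306

306


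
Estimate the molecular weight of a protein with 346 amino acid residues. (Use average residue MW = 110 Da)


MW = n_residues * 110 Da
MW = 346 * 110
MW = 38060 Da

38060 Da


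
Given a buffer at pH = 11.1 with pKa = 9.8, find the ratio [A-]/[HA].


[A-]/[HA] = 10^(pH - pKa)
= 10^(11.1 - 9.8)
= 19.9526

19.9526


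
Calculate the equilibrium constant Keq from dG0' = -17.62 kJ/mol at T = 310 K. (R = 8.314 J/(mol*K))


Keq = exp(-dG0 * 1000 / (R * T))
Keq = exp(-(-17.62) * 1000 / (8.314 * 310))
Keq = 931.2296

931.2296


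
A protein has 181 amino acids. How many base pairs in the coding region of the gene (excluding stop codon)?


Each amino acid = 1 codon = 3 bp
bp = 181 * 3 = 543 bp

543 bp


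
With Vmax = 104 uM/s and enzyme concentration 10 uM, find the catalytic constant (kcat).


kcat = Vmax / [E]t
kcat = 104 / 10
kcat = 10.4 s^-1

10.4 s^-1


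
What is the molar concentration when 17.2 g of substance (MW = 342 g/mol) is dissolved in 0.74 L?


C = (mass / MW) / volume
C = (17.2 / 342) / 0.74
C = 0.068 M

0.068 M


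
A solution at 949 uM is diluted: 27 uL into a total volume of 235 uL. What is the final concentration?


C2 = C1 * V1 / V2
C2 = 949 * 27 / 235
C2 = 109.034 uM

109.034 uM


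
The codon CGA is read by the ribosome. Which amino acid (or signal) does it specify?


Standard genetic code lookup.
Codon CGA -> Arg

Arg


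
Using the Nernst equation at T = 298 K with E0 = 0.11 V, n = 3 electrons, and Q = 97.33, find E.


E = E0 - (RT/nF) * ln(Q)
E = 0.11 - (8.314 * 298 / (3 * 96485)) * ln(97.33)
E = 0.0708 V

0.0708 V


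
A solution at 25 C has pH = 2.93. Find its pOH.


pOH = 14 - pH
pOH = 14 - 2.93
pOH = 11.07

11.07


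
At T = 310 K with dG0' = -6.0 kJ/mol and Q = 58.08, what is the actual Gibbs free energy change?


dG = dG0' + RT * ln(Q) / 1000
dG = -6.0 + 8.314 * 310 * ln(58.08) / 1000
dG = 4.4687 kJ/mol

4.4687 kJ/mol


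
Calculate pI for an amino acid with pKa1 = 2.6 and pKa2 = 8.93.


pI = (pKa1 + pKa2) / 2
pI = (2.6 + 8.93) / 2
pI = 5.765

5.765


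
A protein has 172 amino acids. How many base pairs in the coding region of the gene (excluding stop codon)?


Each amino acid = 1 codon = 3 bp
bp = 172 * 3 = 516 bp

516 bp


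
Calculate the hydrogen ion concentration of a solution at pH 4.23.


[H+] = 10^(-pH)
[H+] = 10^(-4.23)
[H+] = 5.888e-05 M

5.888e-05 M


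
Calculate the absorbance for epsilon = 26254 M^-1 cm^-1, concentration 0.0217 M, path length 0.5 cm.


A = epsilon * c * l
A = 26254 * 0.0217 * 0.5
A = 284.8559

284.8559


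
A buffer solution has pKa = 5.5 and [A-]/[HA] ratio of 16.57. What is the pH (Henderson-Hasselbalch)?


pH = pKa + log10([A-]/[HA])
pH = 5.5 + log10(16.57)
pH = 6.7193

6.7193


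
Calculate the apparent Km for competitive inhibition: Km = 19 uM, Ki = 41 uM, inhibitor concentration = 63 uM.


Km_app = Km * (1 + [I]/Ki)
Km_app = 19 * (1 + 63/41)
Km_app = 48.1951 uM

48.1951 uM


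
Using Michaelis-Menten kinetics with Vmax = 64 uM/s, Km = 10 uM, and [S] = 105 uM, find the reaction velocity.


v = Vmax * [S] / (Km + [S])
v = 64 * 105 / (10 + 105)
v = 58.4348 uM/s

58.4348 uM/s


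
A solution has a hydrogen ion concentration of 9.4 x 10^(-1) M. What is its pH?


pH = -log10([H+])
pH = -log10(9.4 x 10^(-1))
pH = 0.0269

0.0269


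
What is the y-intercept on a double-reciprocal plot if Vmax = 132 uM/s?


y-intercept = 1/Vmax
= 1/132
= 0.0076 s/uM

0.0076 s/uM


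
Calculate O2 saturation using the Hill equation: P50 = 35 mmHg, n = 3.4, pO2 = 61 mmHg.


Y = pO2^n / (P50^n + pO2^n)
Y = 61^3.4 / (35^3.4 + 61^3.4)
Y = 86.86%

86.86%


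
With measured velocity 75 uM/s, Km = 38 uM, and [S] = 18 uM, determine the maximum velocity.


Vmax = v * (Km + [S]) / [S]
Vmax = 75 * (38 + 18) / 18
Vmax = 233.3333 uM/s

233.3333 uM/s


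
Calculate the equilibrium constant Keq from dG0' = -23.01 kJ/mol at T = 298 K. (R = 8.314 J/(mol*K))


Keq = exp(-dG0 * 1000 / (R * T))
Keq = exp(-(-23.01) * 1000 / (8.314 * 298))
Keq = 10800.1834

10800.1834


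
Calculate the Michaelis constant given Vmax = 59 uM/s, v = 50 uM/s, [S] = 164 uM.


Km = [S] * (Vmax - v) / v
Km = 164 * (59 - 50) / 50
Km = 29.52 uM

29.52 uM


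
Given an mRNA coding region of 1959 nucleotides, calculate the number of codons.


codons = nucleotides / 3
codons = 1959 / 3 = 653

653


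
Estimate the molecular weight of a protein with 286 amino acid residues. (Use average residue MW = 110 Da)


MW = n_residues * 110 Da
MW = 286 * 110
MW = 31460 Da

31460 Da


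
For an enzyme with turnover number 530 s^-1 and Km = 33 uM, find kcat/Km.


Catalytic efficiency = kcat / Km
= 530 / 33
= 16.0606 uM^-1*s^-1

16.0606 uM^-1*s^-1


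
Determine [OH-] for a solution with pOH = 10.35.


[OH-] = 10^(-pOH)
[OH-] = 10^(-10.35)
[OH-] = 4.467e-11 M

4.467e-11 M


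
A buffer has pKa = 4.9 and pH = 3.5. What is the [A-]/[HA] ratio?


[A-]/[HA] = 10^(pH - pKa)
= 10^(3.5 - 4.9)
= 0.0398

0.0398


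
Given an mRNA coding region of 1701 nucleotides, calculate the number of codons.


codons = nucleotides / 3
codons = 1701 / 3 = 567

567


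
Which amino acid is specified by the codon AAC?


Standard genetic code lookup.
Codon AAC -> Asn

Asn


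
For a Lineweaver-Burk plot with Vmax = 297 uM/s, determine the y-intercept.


y-intercept = 1/Vmax
= 1/297
= 0.0034 s/uM

0.0034 s/uM


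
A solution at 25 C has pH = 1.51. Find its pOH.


pOH = 14 - pH
pOH = 14 - 1.51
pOH = 12.49

12.49


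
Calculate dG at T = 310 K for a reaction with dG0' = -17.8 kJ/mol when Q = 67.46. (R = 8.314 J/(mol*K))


dG = dG0' + RT * ln(Q) / 1000
dG = -17.8 + 8.314 * 310 * ln(67.46) / 1000
dG = -6.9454 kJ/mol

-6.9454 kJ/mol


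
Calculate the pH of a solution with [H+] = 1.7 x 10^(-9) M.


pH = -log10([H+])
pH = -log10(1.7 x 10^(-9))
pH = 8.7696

8.7696


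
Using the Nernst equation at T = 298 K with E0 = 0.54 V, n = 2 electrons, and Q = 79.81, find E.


E = E0 - (RT/nF) * ln(Q)
E = 0.54 - (8.314 * 298 / (2 * 96485)) * ln(79.81)
E = 0.4838 V

0.4838 V


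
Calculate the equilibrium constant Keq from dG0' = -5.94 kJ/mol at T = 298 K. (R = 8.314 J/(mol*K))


Keq = exp(-dG0 * 1000 / (R * T))
Keq = exp(-(-5.94) * 1000 / (8.314 * 298))
Keq = 10.9957

10.9957


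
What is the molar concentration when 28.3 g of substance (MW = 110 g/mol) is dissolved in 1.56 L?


C = (mass / MW) / volume
C = (28.3 / 110) / 1.56
C = 0.1649 M

0.1649 M


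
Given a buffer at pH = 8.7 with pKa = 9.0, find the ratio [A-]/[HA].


[A-]/[HA] = 10^(pH - pKa)
= 10^(8.7 - 9.0)
= 0.5012

0.5012


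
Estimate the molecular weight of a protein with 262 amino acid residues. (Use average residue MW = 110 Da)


MW = n_residues * 110 Da
MW = 262 * 110
MW = 28820 Da

28820 Da


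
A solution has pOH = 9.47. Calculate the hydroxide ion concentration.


[OH-] = 10^(-pOH)
[OH-] = 10^(-9.47)
[OH-] = 3.388e-10 M

3.388e-10 M


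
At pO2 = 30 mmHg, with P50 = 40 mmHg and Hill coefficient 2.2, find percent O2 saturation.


Y = pO2^n / (P50^n + pO2^n)
Y = 30^2.2 / (40^2.2 + 30^2.2)
Y = 34.69%

34.69%


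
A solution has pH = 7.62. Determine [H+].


[H+] = 10^(-pH)
[H+] = 10^(-7.62)
[H+] = 2.399e-08 M

2.399e-08 M


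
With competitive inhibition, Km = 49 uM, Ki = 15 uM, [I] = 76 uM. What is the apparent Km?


Km_app = Km * (1 + [I]/Ki)
Km_app = 49 * (1 + 76/15)
Km_app = 297.2667 uM

297.2667 uM


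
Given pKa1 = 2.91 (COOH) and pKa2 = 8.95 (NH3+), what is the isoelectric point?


pI = (pKa1 + pKa2) / 2
pI = (2.91 + 8.95) / 2
pI = 5.93

5.93


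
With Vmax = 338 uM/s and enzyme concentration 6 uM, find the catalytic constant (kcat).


kcat = Vmax / [E]t
kcat = 338 / 6
kcat = 56.3333 s^-1

56.3333 s^-1


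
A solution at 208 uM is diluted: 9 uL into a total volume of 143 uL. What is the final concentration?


C2 = C1 * V1 / V2
C2 = 208 * 9 / 143
C2 = 13.0909 uM

13.0909 uM


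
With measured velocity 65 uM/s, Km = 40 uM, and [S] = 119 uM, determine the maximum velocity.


Vmax = v * (Km + [S]) / [S]
Vmax = 65 * (40 + 119) / 119
Vmax = 86.8487 uM/s

86.8487 uM/s


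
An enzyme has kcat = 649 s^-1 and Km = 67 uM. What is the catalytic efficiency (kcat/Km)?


Catalytic efficiency = kcat / Km
= 649 / 67
= 9.6866 uM^-1*s^-1

9.6866 uM^-1*s^-1


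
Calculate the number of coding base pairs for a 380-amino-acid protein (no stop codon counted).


Each amino acid = 1 codon = 3 bp
bp = 380 * 3 = 1140 bp

1140 bp


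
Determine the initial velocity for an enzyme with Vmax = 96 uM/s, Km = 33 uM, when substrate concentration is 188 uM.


v = Vmax * [S] / (Km + [S])
v = 96 * 188 / (33 + 188)
v = 81.6652 uM/s

81.6652 uM/s


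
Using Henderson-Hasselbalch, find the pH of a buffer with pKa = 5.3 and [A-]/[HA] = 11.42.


pH = pKa + log10([A-]/[HA])
pH = 5.3 + log10(11.42)
pH = 6.3577

6.3577


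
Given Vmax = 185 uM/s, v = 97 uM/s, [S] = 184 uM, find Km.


Km = [S] * (Vmax - v) / v
Km = 184 * (185 - 97) / 97
Km = 166.9278 uM

166.9278 uM


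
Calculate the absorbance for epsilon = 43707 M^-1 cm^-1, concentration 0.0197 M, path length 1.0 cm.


A = epsilon * c * l
A = 43707 * 0.0197 * 1.0
A = 861.0279

861.0279


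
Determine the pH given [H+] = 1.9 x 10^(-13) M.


pH = -log10([H+])
pH = -log10(1.9 x 10^(-13))
pH = 12.7212

12.7212


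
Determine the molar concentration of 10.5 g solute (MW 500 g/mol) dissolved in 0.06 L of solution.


C = (mass / MW) / volume
C = (10.5 / 500) / 0.06
C = 0.35 M

0.35 M


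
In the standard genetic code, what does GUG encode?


Standard genetic code lookup.
Codon GUG -> Val

Val


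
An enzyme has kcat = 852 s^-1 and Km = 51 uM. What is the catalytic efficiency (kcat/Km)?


Catalytic efficiency = kcat / Km
= 852 / 51
= 16.7059 uM^-1*s^-1

16.7059 uM^-1*s^-1


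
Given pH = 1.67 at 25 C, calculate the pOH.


pOH = 14 - pH
pOH = 14 - 1.67
pOH = 12.33

12.33


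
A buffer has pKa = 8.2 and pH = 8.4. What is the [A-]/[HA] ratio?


[A-]/[HA] = 10^(pH - pKa)
= 10^(8.4 - 8.2)
= 1.5849

1.5849


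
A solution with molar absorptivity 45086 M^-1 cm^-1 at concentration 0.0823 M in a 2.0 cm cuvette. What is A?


A = epsilon * c * l
A = 45086 * 0.0823 * 2.0
A = 7421.1556

7421.1556


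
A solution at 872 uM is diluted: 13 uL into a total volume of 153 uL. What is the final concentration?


C2 = C1 * V1 / V2
C2 = 872 * 13 / 153
C2 = 74.0915 uM

74.0915 uM


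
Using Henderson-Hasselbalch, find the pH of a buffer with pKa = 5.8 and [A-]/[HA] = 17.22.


pH = pKa + log10([A-]/[HA])
pH = 5.8 + log10(17.22)
pH = 7.036

7.036


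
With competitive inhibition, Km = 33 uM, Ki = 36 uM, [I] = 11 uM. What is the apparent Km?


Km_app = Km * (1 + [I]/Ki)
Km_app = 33 * (1 + 11/36)
Km_app = 43.0833 uM

43.0833 uM


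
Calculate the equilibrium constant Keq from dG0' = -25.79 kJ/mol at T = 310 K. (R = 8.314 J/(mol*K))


Keq = exp(-dG0 * 1000 / (R * T))
Keq = exp(-(-25.79) * 1000 / (8.314 * 310))
Keq = 22168.7906

22168.7906


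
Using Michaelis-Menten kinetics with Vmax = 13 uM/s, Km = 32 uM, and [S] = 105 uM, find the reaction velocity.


v = Vmax * [S] / (Km + [S])
v = 13 * 105 / (32 + 105)
v = 9.9635 uM/s

9.9635 uM/s


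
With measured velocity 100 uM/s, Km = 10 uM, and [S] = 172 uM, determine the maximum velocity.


Vmax = v * (Km + [S]) / [S]
Vmax = 100 * (10 + 172) / 172
Vmax = 105.814 uM/s

105.814 uM/s


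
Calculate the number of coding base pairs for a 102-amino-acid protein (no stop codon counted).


Each amino acid = 1 codon = 3 bp
bp = 102 * 3 = 306 bp

306 bp


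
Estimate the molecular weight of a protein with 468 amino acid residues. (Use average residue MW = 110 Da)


MW = n_residues * 110 Da
MW = 468 * 110
MW = 51480 Da

51480 Da


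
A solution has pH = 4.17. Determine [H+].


[H+] = 10^(-pH)
[H+] = 10^(-4.17)
[H+] = 6.761e-05 M

6.761e-05 M


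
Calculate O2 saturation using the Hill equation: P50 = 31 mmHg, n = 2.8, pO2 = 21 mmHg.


Y = pO2^n / (P50^n + pO2^n)
Y = 21^2.8 / (31^2.8 + 21^2.8)
Y = 25.15%

25.15%


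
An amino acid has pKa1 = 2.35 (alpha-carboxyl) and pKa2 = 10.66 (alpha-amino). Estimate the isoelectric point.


pI = (pKa1 + pKa2) / 2
pI = (2.35 + 10.66) / 2
pI = 6.505

6.505


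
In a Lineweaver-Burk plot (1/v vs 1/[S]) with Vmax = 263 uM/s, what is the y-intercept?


y-intercept = 1/Vmax
= 1/263
= 0.0038 s/uM

0.0038 s/uM


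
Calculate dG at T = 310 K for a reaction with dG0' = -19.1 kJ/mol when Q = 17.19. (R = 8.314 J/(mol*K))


dG = dG0' + RT * ln(Q) / 1000
dG = -19.1 + 8.314 * 310 * ln(17.19) / 1000
dG = -11.7692 kJ/mol

-11.7692 kJ/mol


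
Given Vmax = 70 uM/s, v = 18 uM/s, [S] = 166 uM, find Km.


Km = [S] * (Vmax - v) / v
Km = 166 * (70 - 18) / 18
Km = 479.5556 uM

479.5556 uM


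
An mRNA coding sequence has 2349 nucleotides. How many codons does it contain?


codons = nucleotides / 3
codons = 2349 / 3 = 783

783


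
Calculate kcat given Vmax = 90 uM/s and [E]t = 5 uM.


kcat = Vmax / [E]t
kcat = 90 / 5
kcat = 18.0 s^-1

18.0 s^-1


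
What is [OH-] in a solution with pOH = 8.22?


[OH-] = 10^(-pOH)
[OH-] = 10^(-8.22)
[OH-] = 6.026e-09 M

6.026e-09 M


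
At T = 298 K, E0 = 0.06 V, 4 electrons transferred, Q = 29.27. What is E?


E = E0 - (RT/nF) * ln(Q)
E = 0.06 - (8.314 * 298 / (4 * 96485)) * ln(29.27)
E = 0.0383 V

0.0383 V


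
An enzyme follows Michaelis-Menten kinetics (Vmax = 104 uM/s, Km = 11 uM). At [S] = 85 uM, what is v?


v = Vmax * [S] / (Km + [S])
v = 104 * 85 / (11 + 85)
v = 92.0833 uM/s

92.0833 uM/s


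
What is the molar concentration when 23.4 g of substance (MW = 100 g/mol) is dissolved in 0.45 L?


C = (mass / MW) / volume
C = (23.4 / 100) / 0.45
C = 0.52 M

0.52 M


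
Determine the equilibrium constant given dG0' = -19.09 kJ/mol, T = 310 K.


Keq = exp(-dG0 * 1000 / (R * T))
Keq = exp(-(-19.09) * 1000 / (8.314 * 310))
Keq = 1647.2481

1647.2481


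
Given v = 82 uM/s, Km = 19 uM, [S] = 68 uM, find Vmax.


Vmax = v * (Km + [S]) / [S]
Vmax = 82 * (19 + 68) / 68
Vmax = 104.9118 uM/s

104.9118 uM/s


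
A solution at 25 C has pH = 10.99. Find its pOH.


pOH = 14 - pH
pOH = 14 - 10.99
pOH = 3.01

3.01


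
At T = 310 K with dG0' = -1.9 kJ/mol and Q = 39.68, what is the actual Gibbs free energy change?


dG = dG0' + RT * ln(Q) / 1000
dG = -1.9 + 8.314 * 310 * ln(39.68) / 1000
dG = 7.5868 kJ/mol

7.5868 kJ/mol


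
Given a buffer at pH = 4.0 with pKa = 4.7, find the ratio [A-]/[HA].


[A-]/[HA] = 10^(pH - pKa)
= 10^(4.0 - 4.7)
= 0.1995

0.1995


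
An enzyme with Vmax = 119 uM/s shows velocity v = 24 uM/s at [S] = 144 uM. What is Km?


Km = [S] * (Vmax - v) / v
Km = 144 * (119 - 24) / 24
Km = 570.0 uM

570.0 uM
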